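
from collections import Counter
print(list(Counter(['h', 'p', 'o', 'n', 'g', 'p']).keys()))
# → ['h', 'p', 'o', 'n', 'g']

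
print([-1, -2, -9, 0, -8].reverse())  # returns None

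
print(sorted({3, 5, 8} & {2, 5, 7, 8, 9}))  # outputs [5, 8]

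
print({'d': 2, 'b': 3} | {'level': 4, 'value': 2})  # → {'d': 2, 'b': 3, 'level': 4, 'value': 2}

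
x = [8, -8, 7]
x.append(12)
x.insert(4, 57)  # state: [8, -8, 7, 12, 57]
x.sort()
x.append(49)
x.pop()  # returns 49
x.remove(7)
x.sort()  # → [-8, 8, 12, 57]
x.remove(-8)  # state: [8, 12, 57]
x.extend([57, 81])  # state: [8, 12, 57, 57, 81]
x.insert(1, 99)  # [8, 99, 12, 57, 57, 81]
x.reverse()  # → [81, 57, 57, 12, 99, 8]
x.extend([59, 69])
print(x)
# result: [81, 57, 57, 12, 99, 8, 59, 69]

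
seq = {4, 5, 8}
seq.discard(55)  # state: {4, 5, 8}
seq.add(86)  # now {4, 5, 8, 86}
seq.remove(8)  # {4, 5, 86}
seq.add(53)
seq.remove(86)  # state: {4, 5, 53}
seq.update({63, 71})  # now {4, 5, 53, 63, 71}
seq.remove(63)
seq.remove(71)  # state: {4, 5, 53}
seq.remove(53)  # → {4, 5}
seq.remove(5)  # {4}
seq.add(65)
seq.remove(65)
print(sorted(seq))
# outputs [4]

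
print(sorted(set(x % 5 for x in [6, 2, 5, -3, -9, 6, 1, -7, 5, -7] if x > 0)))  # [0, 1, 2]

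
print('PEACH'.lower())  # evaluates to peach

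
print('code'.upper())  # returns CODE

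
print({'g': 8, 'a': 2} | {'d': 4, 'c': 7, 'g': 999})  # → {'g': 999, 'a': 2, 'd': 4, 'c': 7}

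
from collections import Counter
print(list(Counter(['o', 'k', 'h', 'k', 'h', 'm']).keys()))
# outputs ['o', 'k', 'h', 'm']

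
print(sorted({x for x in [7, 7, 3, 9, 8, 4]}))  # [3, 4, 7, 8, 9]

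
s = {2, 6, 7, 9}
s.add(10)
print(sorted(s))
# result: [2, 6, 7, 9, 10]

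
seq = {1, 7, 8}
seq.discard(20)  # {1, 7, 8}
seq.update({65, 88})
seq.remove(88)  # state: {1, 7, 8, 65}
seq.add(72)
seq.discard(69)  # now {1, 7, 8, 65, 72}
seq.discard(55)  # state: {1, 7, 8, 65, 72}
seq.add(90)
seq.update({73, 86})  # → {1, 7, 8, 65, 72, 73, 86, 90}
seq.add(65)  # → {1, 7, 8, 65, 72, 73, 86, 90}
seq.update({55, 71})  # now {1, 7, 8, 55, 65, 71, 72, 73, 86, 90}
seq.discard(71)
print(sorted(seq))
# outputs [1, 7, 8, 55, 65, 72, 73, 86, 90]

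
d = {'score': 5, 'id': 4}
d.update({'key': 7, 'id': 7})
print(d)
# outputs {'score': 5, 'id': 7, 'key': 7}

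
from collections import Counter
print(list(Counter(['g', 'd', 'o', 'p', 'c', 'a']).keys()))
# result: ['g', 'd', 'o', 'p', 'c', 'a']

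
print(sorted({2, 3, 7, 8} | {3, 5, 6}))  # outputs [2, 3, 5, 6, 7, 8]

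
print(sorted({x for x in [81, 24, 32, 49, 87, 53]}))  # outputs [24, 32, 49, 53, 81, 87]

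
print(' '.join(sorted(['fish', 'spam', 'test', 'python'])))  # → fish python spam test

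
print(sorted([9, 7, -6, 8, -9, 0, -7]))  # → [-9, -7, -6, 0, 7, 8, 9]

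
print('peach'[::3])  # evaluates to pc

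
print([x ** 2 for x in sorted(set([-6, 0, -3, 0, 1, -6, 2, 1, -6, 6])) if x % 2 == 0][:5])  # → [36, 0, 4, 36]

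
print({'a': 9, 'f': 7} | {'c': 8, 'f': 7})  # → {'a': 9, 'f': 7, 'c': 8}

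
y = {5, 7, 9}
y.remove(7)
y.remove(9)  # {5}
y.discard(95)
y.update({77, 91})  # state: {5, 77, 91}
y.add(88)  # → {5, 77, 88, 91}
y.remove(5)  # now {77, 88, 91}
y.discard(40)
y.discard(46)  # {77, 88, 91}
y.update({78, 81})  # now {77, 78, 81, 88, 91}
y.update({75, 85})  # {75, 77, 78, 81, 85, 88, 91}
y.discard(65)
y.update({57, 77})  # {57, 75, 77, 78, 81, 85, 88, 91}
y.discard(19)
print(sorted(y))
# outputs [57, 75, 77, 78, 81, 85, 88, 91]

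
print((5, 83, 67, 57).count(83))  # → 1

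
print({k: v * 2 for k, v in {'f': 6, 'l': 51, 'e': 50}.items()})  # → {'f': 12, 'l': 102, 'e': 100}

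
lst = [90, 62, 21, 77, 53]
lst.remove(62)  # [90, 21, 77, 53]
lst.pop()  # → 53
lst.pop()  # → 77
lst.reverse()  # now [21, 90]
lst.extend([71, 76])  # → [21, 90, 71, 76]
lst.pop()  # 76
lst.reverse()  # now [71, 90, 21]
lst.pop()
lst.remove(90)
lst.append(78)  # [71, 78]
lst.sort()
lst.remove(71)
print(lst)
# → [78]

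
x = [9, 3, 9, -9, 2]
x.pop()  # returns 2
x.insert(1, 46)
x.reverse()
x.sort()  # [-9, 3, 9, 9, 46]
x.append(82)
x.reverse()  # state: [82, 46, 9, 9, 3, -9]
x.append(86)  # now [82, 46, 9, 9, 3, -9, 86]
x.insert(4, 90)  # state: [82, 46, 9, 9, 90, 3, -9, 86]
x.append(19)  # [82, 46, 9, 9, 90, 3, -9, 86, 19]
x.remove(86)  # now [82, 46, 9, 9, 90, 3, -9, 19]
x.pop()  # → 19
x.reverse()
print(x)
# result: [-9, 3, 90, 9, 9, 46, 82]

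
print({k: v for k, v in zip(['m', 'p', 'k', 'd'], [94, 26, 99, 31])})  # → {'m': 94, 'p': 26, 'k': 99, 'd': 31}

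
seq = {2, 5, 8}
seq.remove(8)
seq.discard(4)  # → {2, 5}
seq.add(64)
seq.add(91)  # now {2, 5, 64, 91}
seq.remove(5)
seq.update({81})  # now {2, 64, 81, 91}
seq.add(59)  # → {2, 59, 64, 81, 91}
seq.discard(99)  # {2, 59, 64, 81, 91}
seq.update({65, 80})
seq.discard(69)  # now {2, 59, 64, 65, 80, 81, 91}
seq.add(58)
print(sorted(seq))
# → [2, 58, 59, 64, 65, 80, 81, 91]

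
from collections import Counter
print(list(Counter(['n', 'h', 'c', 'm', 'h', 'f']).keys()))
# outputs ['n', 'h', 'c', 'm', 'f']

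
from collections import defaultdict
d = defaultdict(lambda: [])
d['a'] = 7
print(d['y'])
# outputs []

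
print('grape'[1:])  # rape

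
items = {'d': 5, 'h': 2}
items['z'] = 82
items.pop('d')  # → 5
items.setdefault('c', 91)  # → 91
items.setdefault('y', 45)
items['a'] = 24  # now {'h': 2, 'z': 82, 'c': 91, 'y': 45, 'a': 24}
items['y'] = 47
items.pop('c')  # 91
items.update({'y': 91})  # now {'h': 2, 'z': 82, 'y': 91, 'a': 24}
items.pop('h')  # 2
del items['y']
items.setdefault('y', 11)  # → 11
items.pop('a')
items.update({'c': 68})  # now {'z': 82, 'y': 11, 'c': 68}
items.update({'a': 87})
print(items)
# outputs {'z': 82, 'y': 11, 'c': 68, 'a': 87}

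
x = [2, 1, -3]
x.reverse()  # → [-3, 1, 2]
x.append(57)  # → [-3, 1, 2, 57]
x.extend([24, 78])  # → [-3, 1, 2, 57, 24, 78]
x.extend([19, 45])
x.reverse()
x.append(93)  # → [45, 19, 78, 24, 57, 2, 1, -3, 93]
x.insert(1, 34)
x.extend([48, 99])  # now [45, 34, 19, 78, 24, 57, 2, 1, -3, 93, 48, 99]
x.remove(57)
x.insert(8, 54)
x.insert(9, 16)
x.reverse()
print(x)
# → [99, 48, 93, 16, 54, -3, 1, 2, 24, 78, 19, 34, 45]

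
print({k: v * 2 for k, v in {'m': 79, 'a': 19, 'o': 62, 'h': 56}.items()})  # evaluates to {'m': 158, 'a': 38, 'o': 124, 'h': 112}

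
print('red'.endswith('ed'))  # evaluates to True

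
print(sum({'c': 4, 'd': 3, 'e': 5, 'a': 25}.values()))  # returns 37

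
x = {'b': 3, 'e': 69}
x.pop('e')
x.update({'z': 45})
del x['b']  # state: {'z': 45}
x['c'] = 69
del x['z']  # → {'c': 69}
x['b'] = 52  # {'c': 69, 'b': 52}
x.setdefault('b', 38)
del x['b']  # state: {'c': 69}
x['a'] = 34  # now {'c': 69, 'a': 34}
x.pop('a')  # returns 34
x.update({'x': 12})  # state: {'c': 69, 'x': 12}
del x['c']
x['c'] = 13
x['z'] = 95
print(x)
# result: {'x': 12, 'c': 13, 'z': 95}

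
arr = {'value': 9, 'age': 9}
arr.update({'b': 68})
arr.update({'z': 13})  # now {'value': 9, 'age': 9, 'b': 68, 'z': 13}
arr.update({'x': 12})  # {'value': 9, 'age': 9, 'b': 68, 'z': 13, 'x': 12}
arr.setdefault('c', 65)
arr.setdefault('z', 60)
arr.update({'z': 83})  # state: {'value': 9, 'age': 9, 'b': 68, 'z': 83, 'x': 12, 'c': 65}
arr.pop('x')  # 12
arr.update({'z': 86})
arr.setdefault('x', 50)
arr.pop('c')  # 65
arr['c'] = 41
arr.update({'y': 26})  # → {'value': 9, 'age': 9, 'b': 68, 'z': 86, 'x': 50, 'c': 41, 'y': 26}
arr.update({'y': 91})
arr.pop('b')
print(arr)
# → {'value': 9, 'age': 9, 'z': 86, 'x': 50, 'c': 41, 'y': 91}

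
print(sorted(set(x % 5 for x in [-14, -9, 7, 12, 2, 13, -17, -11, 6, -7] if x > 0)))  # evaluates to [1, 2, 3]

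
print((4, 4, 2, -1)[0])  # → 4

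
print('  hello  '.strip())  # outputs hello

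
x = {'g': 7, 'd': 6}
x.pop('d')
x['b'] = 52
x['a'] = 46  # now {'g': 7, 'b': 52, 'a': 46}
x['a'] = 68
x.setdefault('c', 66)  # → 66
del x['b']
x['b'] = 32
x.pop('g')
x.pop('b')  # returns 32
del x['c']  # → {'a': 68}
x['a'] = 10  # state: {'a': 10}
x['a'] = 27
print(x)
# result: {'a': 27}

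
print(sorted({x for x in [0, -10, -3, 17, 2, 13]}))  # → [-10, -3, 0, 2, 13, 17]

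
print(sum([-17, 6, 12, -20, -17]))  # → -36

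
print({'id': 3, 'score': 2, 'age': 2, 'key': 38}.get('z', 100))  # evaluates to 100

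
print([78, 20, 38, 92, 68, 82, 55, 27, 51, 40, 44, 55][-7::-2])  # [82, 92, 20]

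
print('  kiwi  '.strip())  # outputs kiwi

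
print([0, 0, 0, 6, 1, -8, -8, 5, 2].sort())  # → None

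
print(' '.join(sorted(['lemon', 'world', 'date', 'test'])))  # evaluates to date lemon test world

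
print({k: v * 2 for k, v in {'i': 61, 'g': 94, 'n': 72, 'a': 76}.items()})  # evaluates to {'i': 122, 'g': 188, 'n': 144, 'a': 152}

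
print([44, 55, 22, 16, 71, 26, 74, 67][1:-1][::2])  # [55, 16, 26]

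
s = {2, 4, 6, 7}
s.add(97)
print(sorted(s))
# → [2, 4, 6, 7, 97]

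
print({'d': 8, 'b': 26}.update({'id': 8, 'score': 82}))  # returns None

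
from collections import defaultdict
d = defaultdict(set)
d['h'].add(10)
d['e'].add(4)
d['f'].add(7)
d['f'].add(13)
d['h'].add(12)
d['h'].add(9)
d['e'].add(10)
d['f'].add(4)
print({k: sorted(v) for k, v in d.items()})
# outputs {'h': [9, 10, 12], 'e': [4, 10], 'f': [4, 7, 13]}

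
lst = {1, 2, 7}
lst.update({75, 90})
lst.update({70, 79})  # {1, 2, 7, 70, 75, 79, 90}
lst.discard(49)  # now {1, 2, 7, 70, 75, 79, 90}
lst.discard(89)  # {1, 2, 7, 70, 75, 79, 90}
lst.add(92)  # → {1, 2, 7, 70, 75, 79, 90, 92}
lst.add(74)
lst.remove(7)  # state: {1, 2, 70, 74, 75, 79, 90, 92}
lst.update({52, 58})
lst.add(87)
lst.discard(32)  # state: {1, 2, 52, 58, 70, 74, 75, 79, 87, 90, 92}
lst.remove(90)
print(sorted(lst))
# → [1, 2, 52, 58, 70, 74, 75, 79, 87, 92]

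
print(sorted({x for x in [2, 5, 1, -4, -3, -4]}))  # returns [-4, -3, 1, 2, 5]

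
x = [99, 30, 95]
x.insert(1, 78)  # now [99, 78, 30, 95]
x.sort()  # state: [30, 78, 95, 99]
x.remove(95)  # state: [30, 78, 99]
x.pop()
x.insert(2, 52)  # [30, 78, 52]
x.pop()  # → 52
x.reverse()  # [78, 30]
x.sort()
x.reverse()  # [78, 30]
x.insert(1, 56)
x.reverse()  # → [30, 56, 78]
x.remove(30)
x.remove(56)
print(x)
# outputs [78]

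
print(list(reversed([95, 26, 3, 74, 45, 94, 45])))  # [45, 94, 45, 74, 3, 26, 95]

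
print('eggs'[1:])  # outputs ggs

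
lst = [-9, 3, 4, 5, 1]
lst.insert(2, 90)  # [-9, 3, 90, 4, 5, 1]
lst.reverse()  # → [1, 5, 4, 90, 3, -9]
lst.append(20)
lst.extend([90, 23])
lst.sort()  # [-9, 1, 3, 4, 5, 20, 23, 90, 90]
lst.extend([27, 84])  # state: [-9, 1, 3, 4, 5, 20, 23, 90, 90, 27, 84]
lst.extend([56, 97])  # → [-9, 1, 3, 4, 5, 20, 23, 90, 90, 27, 84, 56, 97]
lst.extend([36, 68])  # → [-9, 1, 3, 4, 5, 20, 23, 90, 90, 27, 84, 56, 97, 36, 68]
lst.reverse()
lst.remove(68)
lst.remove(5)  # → [36, 97, 56, 84, 27, 90, 90, 23, 20, 4, 3, 1, -9]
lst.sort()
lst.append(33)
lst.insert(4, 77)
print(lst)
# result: [-9, 1, 3, 4, 77, 20, 23, 27, 36, 56, 84, 90, 90, 97, 33]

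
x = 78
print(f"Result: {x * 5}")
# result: Result: 390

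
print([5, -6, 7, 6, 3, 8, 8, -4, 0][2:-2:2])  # [7, 3, 8]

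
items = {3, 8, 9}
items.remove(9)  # {3, 8}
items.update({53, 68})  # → {3, 8, 53, 68}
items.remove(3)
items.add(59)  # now {8, 53, 59, 68}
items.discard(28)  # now {8, 53, 59, 68}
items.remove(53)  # {8, 59, 68}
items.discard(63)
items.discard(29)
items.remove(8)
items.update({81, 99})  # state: {59, 68, 81, 99}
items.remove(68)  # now {59, 81, 99}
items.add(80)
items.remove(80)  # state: {59, 81, 99}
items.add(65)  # {59, 65, 81, 99}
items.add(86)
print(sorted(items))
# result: [59, 65, 81, 86, 99]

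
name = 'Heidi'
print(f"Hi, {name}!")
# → Hi, Heidi!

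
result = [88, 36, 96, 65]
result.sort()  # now [36, 65, 88, 96]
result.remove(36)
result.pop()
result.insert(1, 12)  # [65, 12, 88]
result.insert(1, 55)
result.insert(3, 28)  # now [65, 55, 12, 28, 88]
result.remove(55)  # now [65, 12, 28, 88]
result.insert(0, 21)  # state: [21, 65, 12, 28, 88]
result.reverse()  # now [88, 28, 12, 65, 21]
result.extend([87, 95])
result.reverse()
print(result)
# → [95, 87, 21, 65, 12, 28, 88]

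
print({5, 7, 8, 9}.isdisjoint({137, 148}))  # True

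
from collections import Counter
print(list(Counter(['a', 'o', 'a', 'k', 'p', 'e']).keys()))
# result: ['a', 'o', 'k', 'p', 'e']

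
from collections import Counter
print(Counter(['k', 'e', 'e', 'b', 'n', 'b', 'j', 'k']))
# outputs Counter({'k': 2, 'e': 2, 'b': 2, 'n': 1, 'j': 1})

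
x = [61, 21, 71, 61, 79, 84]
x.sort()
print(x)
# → [21, 61, 61, 71, 79, 84]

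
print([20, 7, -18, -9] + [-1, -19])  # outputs [20, 7, -18, -9, -1, -19]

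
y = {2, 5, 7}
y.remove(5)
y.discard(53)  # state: {2, 7}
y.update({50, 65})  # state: {2, 7, 50, 65}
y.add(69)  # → {2, 7, 50, 65, 69}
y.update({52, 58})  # {2, 7, 50, 52, 58, 65, 69}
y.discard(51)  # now {2, 7, 50, 52, 58, 65, 69}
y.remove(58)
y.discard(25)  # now {2, 7, 50, 52, 65, 69}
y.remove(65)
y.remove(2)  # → {7, 50, 52, 69}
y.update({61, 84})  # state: {7, 50, 52, 61, 69, 84}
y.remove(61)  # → {7, 50, 52, 69, 84}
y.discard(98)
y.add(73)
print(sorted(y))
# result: [7, 50, 52, 69, 73, 84]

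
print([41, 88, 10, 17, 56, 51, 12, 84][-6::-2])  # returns [10, 41]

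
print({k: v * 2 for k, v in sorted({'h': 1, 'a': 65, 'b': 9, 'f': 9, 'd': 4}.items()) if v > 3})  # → {'a': 130, 'b': 18, 'd': 8, 'f': 18}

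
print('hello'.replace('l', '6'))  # he66o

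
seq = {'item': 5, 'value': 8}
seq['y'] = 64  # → {'item': 5, 'value': 8, 'y': 64}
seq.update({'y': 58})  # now {'item': 5, 'value': 8, 'y': 58}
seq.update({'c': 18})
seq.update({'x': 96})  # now {'item': 5, 'value': 8, 'y': 58, 'c': 18, 'x': 96}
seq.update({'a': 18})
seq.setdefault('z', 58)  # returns 58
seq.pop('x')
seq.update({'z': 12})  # {'item': 5, 'value': 8, 'y': 58, 'c': 18, 'a': 18, 'z': 12}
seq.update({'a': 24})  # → {'item': 5, 'value': 8, 'y': 58, 'c': 18, 'a': 24, 'z': 12}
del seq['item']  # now {'value': 8, 'y': 58, 'c': 18, 'a': 24, 'z': 12}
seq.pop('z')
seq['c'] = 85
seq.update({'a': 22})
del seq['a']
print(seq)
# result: {'value': 8, 'y': 58, 'c': 85}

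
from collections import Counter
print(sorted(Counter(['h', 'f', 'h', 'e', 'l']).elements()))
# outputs ['e', 'f', 'h', 'h', 'l']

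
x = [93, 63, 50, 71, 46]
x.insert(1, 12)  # [93, 12, 63, 50, 71, 46]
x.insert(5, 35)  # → [93, 12, 63, 50, 71, 35, 46]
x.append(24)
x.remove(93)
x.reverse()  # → [24, 46, 35, 71, 50, 63, 12]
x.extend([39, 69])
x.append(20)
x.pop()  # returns 20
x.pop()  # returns 69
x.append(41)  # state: [24, 46, 35, 71, 50, 63, 12, 39, 41]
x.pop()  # 41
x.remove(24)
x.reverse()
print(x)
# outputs [39, 12, 63, 50, 71, 35, 46]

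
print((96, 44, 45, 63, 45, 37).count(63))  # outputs 1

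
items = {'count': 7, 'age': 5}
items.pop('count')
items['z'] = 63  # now {'age': 5, 'z': 63}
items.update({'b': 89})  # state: {'age': 5, 'z': 63, 'b': 89}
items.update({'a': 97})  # {'age': 5, 'z': 63, 'b': 89, 'a': 97}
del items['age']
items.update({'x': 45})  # {'z': 63, 'b': 89, 'a': 97, 'x': 45}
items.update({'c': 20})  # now {'z': 63, 'b': 89, 'a': 97, 'x': 45, 'c': 20}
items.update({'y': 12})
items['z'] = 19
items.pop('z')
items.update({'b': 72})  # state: {'b': 72, 'a': 97, 'x': 45, 'c': 20, 'y': 12}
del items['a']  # {'b': 72, 'x': 45, 'c': 20, 'y': 12}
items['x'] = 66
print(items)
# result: {'b': 72, 'x': 66, 'c': 20, 'y': 12}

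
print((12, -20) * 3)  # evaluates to (12, -20, 12, -20, 12, -20)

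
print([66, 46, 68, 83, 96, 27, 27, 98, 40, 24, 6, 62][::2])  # [66, 68, 96, 27, 40, 6]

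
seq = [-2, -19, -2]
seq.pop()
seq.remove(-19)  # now [-2]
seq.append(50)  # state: [-2, 50]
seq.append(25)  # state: [-2, 50, 25]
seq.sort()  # [-2, 25, 50]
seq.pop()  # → 50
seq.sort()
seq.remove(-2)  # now [25]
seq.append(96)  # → [25, 96]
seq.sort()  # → [25, 96]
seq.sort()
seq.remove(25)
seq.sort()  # [96]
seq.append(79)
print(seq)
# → [96, 79]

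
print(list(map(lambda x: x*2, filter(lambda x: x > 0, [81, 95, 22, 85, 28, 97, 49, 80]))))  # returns [162, 190, 44, 170, 56, 194, 98, 160]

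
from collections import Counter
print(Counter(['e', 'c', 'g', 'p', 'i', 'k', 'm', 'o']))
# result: Counter({'e': 1, 'c': 1, 'g': 1, 'p': 1, 'i': 1, 'k': 1, 'm': 1, 'o': 1})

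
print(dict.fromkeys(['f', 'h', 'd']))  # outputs {'f': None, 'h': None, 'd': None}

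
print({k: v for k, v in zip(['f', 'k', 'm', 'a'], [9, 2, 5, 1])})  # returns {'f': 9, 'k': 2, 'm': 5, 'a': 1}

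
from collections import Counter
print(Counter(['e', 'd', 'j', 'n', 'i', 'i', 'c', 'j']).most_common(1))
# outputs [('j', 2)]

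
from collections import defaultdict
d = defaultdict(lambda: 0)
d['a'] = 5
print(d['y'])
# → 0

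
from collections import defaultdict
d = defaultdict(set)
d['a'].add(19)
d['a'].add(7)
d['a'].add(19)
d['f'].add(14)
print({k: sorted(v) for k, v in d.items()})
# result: {'a': [7, 19], 'f': [14]}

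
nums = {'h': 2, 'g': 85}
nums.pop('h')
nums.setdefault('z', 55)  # 55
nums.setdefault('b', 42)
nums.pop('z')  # 55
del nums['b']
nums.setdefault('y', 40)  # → 40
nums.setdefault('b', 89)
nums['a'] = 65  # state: {'g': 85, 'y': 40, 'b': 89, 'a': 65}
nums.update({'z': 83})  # {'g': 85, 'y': 40, 'b': 89, 'a': 65, 'z': 83}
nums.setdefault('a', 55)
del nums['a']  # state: {'g': 85, 'y': 40, 'b': 89, 'z': 83}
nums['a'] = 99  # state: {'g': 85, 'y': 40, 'b': 89, 'z': 83, 'a': 99}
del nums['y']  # {'g': 85, 'b': 89, 'z': 83, 'a': 99}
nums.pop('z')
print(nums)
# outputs {'g': 85, 'b': 89, 'a': 99}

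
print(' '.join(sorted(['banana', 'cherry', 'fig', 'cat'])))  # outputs banana cat cherry fig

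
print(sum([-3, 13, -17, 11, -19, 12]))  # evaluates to -3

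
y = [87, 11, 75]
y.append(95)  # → [87, 11, 75, 95]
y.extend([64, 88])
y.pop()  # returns 88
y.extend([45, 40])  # [87, 11, 75, 95, 64, 45, 40]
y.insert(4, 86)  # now [87, 11, 75, 95, 86, 64, 45, 40]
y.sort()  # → [11, 40, 45, 64, 75, 86, 87, 95]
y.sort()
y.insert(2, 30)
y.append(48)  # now [11, 40, 30, 45, 64, 75, 86, 87, 95, 48]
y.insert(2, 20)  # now [11, 40, 20, 30, 45, 64, 75, 86, 87, 95, 48]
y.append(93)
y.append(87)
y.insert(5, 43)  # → [11, 40, 20, 30, 45, 43, 64, 75, 86, 87, 95, 48, 93, 87]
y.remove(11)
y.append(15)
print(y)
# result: [40, 20, 30, 45, 43, 64, 75, 86, 87, 95, 48, 93, 87, 15]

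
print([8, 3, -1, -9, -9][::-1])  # [-9, -9, -1, 3, 8]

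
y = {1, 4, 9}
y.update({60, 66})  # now {1, 4, 9, 60, 66}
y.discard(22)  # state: {1, 4, 9, 60, 66}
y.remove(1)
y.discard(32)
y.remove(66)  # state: {4, 9, 60}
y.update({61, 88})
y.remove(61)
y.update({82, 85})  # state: {4, 9, 60, 82, 85, 88}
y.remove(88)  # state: {4, 9, 60, 82, 85}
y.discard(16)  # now {4, 9, 60, 82, 85}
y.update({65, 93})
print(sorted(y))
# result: [4, 9, 60, 65, 82, 85, 93]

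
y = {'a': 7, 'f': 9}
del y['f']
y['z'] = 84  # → {'a': 7, 'z': 84}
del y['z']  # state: {'a': 7}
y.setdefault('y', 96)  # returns 96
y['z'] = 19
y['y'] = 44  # {'a': 7, 'y': 44, 'z': 19}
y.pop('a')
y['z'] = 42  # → {'y': 44, 'z': 42}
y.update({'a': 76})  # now {'y': 44, 'z': 42, 'a': 76}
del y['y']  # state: {'z': 42, 'a': 76}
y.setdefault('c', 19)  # 19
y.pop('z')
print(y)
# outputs {'a': 76, 'c': 19}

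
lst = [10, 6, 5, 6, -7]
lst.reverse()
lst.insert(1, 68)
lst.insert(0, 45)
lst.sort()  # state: [-7, 5, 6, 6, 10, 45, 68]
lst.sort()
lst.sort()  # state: [-7, 5, 6, 6, 10, 45, 68]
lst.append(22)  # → [-7, 5, 6, 6, 10, 45, 68, 22]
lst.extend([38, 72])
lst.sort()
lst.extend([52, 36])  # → [-7, 5, 6, 6, 10, 22, 38, 45, 68, 72, 52, 36]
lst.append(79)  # [-7, 5, 6, 6, 10, 22, 38, 45, 68, 72, 52, 36, 79]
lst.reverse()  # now [79, 36, 52, 72, 68, 45, 38, 22, 10, 6, 6, 5, -7]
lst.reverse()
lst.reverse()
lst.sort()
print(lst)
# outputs [-7, 5, 6, 6, 10, 22, 36, 38, 45, 52, 68, 72, 79]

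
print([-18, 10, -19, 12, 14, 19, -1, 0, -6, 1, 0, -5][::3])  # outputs [-18, 12, -1, 1]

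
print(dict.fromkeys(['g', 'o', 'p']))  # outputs {'g': None, 'o': None, 'p': None}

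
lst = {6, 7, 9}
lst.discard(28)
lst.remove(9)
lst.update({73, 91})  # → {6, 7, 73, 91}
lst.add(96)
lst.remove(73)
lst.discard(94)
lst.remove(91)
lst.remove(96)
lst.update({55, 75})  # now {6, 7, 55, 75}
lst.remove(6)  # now {7, 55, 75}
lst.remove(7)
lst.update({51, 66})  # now {51, 55, 66, 75}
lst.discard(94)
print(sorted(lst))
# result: [51, 55, 66, 75]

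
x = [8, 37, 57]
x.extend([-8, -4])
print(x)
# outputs [8, 37, 57, -8, -4]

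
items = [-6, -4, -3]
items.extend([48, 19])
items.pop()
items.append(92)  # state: [-6, -4, -3, 48, 92]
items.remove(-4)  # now [-6, -3, 48, 92]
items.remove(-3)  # [-6, 48, 92]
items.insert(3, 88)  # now [-6, 48, 92, 88]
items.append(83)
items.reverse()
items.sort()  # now [-6, 48, 83, 88, 92]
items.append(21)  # [-6, 48, 83, 88, 92, 21]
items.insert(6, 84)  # [-6, 48, 83, 88, 92, 21, 84]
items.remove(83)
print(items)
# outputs [-6, 48, 88, 92, 21, 84]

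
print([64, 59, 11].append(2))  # None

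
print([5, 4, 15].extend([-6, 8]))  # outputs None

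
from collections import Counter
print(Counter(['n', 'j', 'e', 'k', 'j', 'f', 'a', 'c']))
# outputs Counter({'j': 2, 'n': 1, 'e': 1, 'k': 1, 'f': 1, 'a': 1, 'c': 1})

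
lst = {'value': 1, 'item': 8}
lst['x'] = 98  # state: {'value': 1, 'item': 8, 'x': 98}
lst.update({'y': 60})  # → {'value': 1, 'item': 8, 'x': 98, 'y': 60}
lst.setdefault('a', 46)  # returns 46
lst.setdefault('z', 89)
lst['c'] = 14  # {'value': 1, 'item': 8, 'x': 98, 'y': 60, 'a': 46, 'z': 89, 'c': 14}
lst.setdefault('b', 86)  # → 86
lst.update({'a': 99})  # {'value': 1, 'item': 8, 'x': 98, 'y': 60, 'a': 99, 'z': 89, 'c': 14, 'b': 86}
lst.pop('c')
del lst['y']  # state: {'value': 1, 'item': 8, 'x': 98, 'a': 99, 'z': 89, 'b': 86}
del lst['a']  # {'value': 1, 'item': 8, 'x': 98, 'z': 89, 'b': 86}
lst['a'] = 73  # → {'value': 1, 'item': 8, 'x': 98, 'z': 89, 'b': 86, 'a': 73}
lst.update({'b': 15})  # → {'value': 1, 'item': 8, 'x': 98, 'z': 89, 'b': 15, 'a': 73}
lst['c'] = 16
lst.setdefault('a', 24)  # 73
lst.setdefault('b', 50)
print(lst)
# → {'value': 1, 'item': 8, 'x': 98, 'z': 89, 'b': 15, 'a': 73, 'c': 16}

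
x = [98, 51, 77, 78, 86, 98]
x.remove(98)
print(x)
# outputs [51, 77, 78, 86, 98]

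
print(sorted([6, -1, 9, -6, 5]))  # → [-6, -1, 5, 6, 9]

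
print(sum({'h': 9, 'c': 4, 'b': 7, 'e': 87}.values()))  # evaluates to 107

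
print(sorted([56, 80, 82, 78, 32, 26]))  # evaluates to [26, 32, 56, 78, 80, 82]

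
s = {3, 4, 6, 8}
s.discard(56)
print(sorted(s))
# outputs [3, 4, 6, 8]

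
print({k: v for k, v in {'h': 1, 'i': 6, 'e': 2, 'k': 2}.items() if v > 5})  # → {'i': 6}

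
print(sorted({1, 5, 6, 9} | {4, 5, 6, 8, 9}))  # [1, 4, 5, 6, 8, 9]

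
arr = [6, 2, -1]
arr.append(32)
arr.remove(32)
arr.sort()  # [-1, 2, 6]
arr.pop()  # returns 6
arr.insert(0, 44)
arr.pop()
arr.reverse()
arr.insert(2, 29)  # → [-1, 44, 29]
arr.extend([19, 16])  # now [-1, 44, 29, 19, 16]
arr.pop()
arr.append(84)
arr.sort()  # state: [-1, 19, 29, 44, 84]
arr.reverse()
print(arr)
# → [84, 44, 29, 19, -1]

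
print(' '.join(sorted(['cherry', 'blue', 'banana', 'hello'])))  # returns banana blue cherry hello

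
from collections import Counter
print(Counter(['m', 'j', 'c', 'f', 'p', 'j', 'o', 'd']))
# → Counter({'j': 2, 'm': 1, 'c': 1, 'f': 1, 'p': 1, 'o': 1, 'd': 1})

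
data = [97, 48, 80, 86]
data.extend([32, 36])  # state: [97, 48, 80, 86, 32, 36]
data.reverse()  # [36, 32, 86, 80, 48, 97]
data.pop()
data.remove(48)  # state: [36, 32, 86, 80]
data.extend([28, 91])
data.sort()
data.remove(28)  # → [32, 36, 80, 86, 91]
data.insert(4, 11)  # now [32, 36, 80, 86, 11, 91]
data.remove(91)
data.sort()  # [11, 32, 36, 80, 86]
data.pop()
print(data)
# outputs [11, 32, 36, 80]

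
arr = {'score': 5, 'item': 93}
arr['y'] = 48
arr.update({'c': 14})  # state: {'score': 5, 'item': 93, 'y': 48, 'c': 14}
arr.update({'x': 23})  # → {'score': 5, 'item': 93, 'y': 48, 'c': 14, 'x': 23}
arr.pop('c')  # 14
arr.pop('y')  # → 48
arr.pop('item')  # 93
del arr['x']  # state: {'score': 5}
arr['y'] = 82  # {'score': 5, 'y': 82}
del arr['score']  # {'y': 82}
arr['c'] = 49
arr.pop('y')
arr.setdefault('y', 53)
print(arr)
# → {'c': 49, 'y': 53}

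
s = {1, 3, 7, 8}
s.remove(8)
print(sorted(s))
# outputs [1, 3, 7]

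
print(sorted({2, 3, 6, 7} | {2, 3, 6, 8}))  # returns [2, 3, 6, 7, 8]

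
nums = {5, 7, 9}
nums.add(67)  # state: {5, 7, 9, 67}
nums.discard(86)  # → {5, 7, 9, 67}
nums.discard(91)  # {5, 7, 9, 67}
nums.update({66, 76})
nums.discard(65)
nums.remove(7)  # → {5, 9, 66, 67, 76}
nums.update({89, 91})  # {5, 9, 66, 67, 76, 89, 91}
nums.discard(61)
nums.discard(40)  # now {5, 9, 66, 67, 76, 89, 91}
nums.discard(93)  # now {5, 9, 66, 67, 76, 89, 91}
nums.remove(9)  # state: {5, 66, 67, 76, 89, 91}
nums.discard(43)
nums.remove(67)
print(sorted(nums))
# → [5, 66, 76, 89, 91]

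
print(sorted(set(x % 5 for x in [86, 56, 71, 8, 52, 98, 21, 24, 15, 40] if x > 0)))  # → [0, 1, 2, 3, 4]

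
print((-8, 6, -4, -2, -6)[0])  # -8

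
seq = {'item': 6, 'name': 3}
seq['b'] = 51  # {'item': 6, 'name': 3, 'b': 51}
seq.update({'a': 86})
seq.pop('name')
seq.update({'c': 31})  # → {'item': 6, 'b': 51, 'a': 86, 'c': 31}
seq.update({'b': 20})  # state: {'item': 6, 'b': 20, 'a': 86, 'c': 31}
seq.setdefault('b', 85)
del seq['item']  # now {'b': 20, 'a': 86, 'c': 31}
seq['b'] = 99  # {'b': 99, 'a': 86, 'c': 31}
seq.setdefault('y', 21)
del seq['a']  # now {'b': 99, 'c': 31, 'y': 21}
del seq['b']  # {'c': 31, 'y': 21}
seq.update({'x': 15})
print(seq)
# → {'c': 31, 'y': 21, 'x': 15}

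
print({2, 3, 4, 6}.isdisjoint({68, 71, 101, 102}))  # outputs True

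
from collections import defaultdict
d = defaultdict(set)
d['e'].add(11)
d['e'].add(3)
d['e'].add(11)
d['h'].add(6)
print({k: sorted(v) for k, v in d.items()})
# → {'e': [3, 11], 'h': [6]}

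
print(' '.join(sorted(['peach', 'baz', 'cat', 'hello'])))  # baz cat hello peach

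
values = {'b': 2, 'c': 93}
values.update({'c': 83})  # {'b': 2, 'c': 83}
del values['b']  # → {'c': 83}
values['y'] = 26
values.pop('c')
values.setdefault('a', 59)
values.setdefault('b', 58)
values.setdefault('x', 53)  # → 53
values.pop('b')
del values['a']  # {'y': 26, 'x': 53}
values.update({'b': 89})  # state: {'y': 26, 'x': 53, 'b': 89}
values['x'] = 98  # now {'y': 26, 'x': 98, 'b': 89}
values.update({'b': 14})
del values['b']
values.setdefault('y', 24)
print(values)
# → {'y': 26, 'x': 98}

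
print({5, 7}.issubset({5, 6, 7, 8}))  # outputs True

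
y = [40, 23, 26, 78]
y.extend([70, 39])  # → [40, 23, 26, 78, 70, 39]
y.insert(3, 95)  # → [40, 23, 26, 95, 78, 70, 39]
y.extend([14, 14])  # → [40, 23, 26, 95, 78, 70, 39, 14, 14]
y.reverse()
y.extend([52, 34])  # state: [14, 14, 39, 70, 78, 95, 26, 23, 40, 52, 34]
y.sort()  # [14, 14, 23, 26, 34, 39, 40, 52, 70, 78, 95]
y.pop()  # 95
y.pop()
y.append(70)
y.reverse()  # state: [70, 70, 52, 40, 39, 34, 26, 23, 14, 14]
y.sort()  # [14, 14, 23, 26, 34, 39, 40, 52, 70, 70]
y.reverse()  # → [70, 70, 52, 40, 39, 34, 26, 23, 14, 14]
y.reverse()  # [14, 14, 23, 26, 34, 39, 40, 52, 70, 70]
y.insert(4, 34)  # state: [14, 14, 23, 26, 34, 34, 39, 40, 52, 70, 70]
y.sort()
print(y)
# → [14, 14, 23, 26, 34, 34, 39, 40, 52, 70, 70]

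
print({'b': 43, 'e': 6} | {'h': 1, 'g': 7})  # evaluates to {'b': 43, 'e': 6, 'h': 1, 'g': 7}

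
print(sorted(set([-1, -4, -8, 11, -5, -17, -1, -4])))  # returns [-17, -8, -5, -4, -1, 11]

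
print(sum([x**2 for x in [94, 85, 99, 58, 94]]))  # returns 38062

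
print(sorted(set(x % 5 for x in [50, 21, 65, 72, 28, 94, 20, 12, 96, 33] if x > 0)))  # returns [0, 1, 2, 3, 4]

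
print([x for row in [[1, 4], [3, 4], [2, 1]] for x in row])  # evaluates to [1, 4, 3, 4, 2, 1]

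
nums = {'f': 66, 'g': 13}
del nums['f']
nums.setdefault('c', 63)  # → 63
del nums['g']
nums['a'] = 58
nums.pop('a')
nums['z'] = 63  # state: {'c': 63, 'z': 63}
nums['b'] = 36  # {'c': 63, 'z': 63, 'b': 36}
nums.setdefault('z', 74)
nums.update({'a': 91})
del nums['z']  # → {'c': 63, 'b': 36, 'a': 91}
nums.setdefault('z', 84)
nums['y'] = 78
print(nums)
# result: {'c': 63, 'b': 36, 'a': 91, 'z': 84, 'y': 78}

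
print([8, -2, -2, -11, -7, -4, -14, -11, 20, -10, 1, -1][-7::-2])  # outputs [-4, -11, -2]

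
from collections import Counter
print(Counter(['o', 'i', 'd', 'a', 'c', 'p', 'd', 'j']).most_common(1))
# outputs [('d', 2)]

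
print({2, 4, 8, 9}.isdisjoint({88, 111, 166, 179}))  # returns True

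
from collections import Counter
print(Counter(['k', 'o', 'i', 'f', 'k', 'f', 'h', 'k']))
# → Counter({'k': 3, 'f': 2, 'o': 1, 'i': 1, 'h': 1})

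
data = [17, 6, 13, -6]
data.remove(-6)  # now [17, 6, 13]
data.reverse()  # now [13, 6, 17]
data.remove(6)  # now [13, 17]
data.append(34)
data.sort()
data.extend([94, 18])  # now [13, 17, 34, 94, 18]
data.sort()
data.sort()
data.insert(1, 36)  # [13, 36, 17, 18, 34, 94]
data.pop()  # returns 94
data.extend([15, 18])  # [13, 36, 17, 18, 34, 15, 18]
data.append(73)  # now [13, 36, 17, 18, 34, 15, 18, 73]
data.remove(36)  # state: [13, 17, 18, 34, 15, 18, 73]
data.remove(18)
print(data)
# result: [13, 17, 34, 15, 18, 73]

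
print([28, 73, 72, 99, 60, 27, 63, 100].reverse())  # None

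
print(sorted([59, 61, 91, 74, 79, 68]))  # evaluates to [59, 61, 68, 74, 79, 91]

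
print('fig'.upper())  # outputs FIG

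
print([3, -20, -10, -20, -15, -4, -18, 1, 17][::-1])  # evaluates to [17, 1, -18, -4, -15, -20, -10, -20, 3]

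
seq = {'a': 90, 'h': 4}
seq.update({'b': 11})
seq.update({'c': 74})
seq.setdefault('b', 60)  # 11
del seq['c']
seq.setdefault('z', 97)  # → 97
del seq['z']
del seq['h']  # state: {'a': 90, 'b': 11}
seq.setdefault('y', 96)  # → 96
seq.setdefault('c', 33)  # 33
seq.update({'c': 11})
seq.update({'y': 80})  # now {'a': 90, 'b': 11, 'y': 80, 'c': 11}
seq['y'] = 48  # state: {'a': 90, 'b': 11, 'y': 48, 'c': 11}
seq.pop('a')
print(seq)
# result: {'b': 11, 'y': 48, 'c': 11}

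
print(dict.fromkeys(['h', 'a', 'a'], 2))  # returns {'h': 2, 'a': 2}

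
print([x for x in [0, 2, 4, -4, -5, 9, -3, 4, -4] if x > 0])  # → [2, 4, 9, 4]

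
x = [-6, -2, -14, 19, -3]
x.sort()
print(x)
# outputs [-14, -6, -3, -2, 19]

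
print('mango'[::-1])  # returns ognam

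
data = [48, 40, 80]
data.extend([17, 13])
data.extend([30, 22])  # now [48, 40, 80, 17, 13, 30, 22]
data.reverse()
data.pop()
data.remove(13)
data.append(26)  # [22, 30, 17, 80, 40, 26]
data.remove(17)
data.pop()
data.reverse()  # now [40, 80, 30, 22]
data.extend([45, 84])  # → [40, 80, 30, 22, 45, 84]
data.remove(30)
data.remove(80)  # [40, 22, 45, 84]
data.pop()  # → 84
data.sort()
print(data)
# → [22, 40, 45]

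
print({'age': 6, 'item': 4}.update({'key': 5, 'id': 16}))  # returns None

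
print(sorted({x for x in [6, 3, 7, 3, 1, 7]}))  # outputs [1, 3, 6, 7]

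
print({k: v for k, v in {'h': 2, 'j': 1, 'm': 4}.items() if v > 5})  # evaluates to {}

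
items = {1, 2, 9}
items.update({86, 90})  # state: {1, 2, 9, 86, 90}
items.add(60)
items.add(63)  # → {1, 2, 9, 60, 63, 86, 90}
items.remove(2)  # {1, 9, 60, 63, 86, 90}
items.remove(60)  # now {1, 9, 63, 86, 90}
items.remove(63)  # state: {1, 9, 86, 90}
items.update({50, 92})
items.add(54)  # {1, 9, 50, 54, 86, 90, 92}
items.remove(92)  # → {1, 9, 50, 54, 86, 90}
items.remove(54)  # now {1, 9, 50, 86, 90}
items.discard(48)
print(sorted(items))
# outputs [1, 9, 50, 86, 90]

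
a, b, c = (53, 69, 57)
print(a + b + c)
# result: 179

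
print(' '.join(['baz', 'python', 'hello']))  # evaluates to baz python hello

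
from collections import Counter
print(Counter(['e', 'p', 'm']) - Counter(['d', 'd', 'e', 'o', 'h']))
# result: Counter({'p': 1, 'm': 1})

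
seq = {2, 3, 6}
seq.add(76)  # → {2, 3, 6, 76}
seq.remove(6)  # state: {2, 3, 76}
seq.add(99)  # {2, 3, 76, 99}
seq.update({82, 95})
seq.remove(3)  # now {2, 76, 82, 95, 99}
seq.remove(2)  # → {76, 82, 95, 99}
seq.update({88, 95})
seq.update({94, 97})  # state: {76, 82, 88, 94, 95, 97, 99}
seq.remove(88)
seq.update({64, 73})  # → {64, 73, 76, 82, 94, 95, 97, 99}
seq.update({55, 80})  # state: {55, 64, 73, 76, 80, 82, 94, 95, 97, 99}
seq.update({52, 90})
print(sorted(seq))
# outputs [52, 55, 64, 73, 76, 80, 82, 90, 94, 95, 97, 99]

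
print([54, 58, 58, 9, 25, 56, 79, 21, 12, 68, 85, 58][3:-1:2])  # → [9, 56, 21, 68]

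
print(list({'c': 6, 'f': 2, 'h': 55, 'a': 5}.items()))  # [('c', 6), ('f', 2), ('h', 55), ('a', 5)]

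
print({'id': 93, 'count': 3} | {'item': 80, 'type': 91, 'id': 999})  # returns {'id': 999, 'count': 3, 'item': 80, 'type': 91}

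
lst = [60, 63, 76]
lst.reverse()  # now [76, 63, 60]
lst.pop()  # 60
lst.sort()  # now [63, 76]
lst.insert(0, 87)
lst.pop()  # 76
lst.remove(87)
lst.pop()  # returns 63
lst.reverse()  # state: []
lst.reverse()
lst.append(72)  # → [72]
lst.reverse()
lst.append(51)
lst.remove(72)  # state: [51]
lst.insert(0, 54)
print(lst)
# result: [54, 51]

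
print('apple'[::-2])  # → epa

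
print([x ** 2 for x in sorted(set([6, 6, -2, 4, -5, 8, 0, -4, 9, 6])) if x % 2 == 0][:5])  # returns [16, 4, 0, 16, 36]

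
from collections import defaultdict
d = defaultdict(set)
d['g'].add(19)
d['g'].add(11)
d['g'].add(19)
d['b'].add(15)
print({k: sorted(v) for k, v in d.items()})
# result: {'g': [11, 19], 'b': [15]}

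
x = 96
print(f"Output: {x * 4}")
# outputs Output: 384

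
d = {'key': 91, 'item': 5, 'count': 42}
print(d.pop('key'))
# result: 91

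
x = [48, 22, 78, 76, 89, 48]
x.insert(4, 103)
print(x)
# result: [48, 22, 78, 76, 103, 89, 48]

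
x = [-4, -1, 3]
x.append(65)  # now [-4, -1, 3, 65]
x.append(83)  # [-4, -1, 3, 65, 83]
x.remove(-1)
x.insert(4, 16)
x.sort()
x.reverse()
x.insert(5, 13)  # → [83, 65, 16, 3, -4, 13]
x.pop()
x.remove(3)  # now [83, 65, 16, -4]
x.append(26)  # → [83, 65, 16, -4, 26]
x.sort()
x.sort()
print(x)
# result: [-4, 16, 26, 65, 83]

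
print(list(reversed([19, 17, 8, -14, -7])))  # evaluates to [-7, -14, 8, 17, 19]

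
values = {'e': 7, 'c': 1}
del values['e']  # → {'c': 1}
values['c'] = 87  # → {'c': 87}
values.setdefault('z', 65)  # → 65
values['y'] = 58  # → {'c': 87, 'z': 65, 'y': 58}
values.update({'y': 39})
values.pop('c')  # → 87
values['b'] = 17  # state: {'z': 65, 'y': 39, 'b': 17}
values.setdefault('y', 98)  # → 39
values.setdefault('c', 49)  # 49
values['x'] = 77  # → {'z': 65, 'y': 39, 'b': 17, 'c': 49, 'x': 77}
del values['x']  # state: {'z': 65, 'y': 39, 'b': 17, 'c': 49}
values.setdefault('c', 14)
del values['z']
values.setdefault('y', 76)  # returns 39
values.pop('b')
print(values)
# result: {'y': 39, 'c': 49}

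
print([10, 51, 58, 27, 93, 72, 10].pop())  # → 10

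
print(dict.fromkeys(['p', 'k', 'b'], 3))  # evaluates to {'p': 3, 'k': 3, 'b': 3}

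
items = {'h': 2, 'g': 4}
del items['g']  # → {'h': 2}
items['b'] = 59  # {'h': 2, 'b': 59}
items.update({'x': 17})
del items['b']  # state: {'h': 2, 'x': 17}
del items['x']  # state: {'h': 2}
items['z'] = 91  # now {'h': 2, 'z': 91}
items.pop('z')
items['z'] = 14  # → {'h': 2, 'z': 14}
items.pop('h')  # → 2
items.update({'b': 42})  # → {'z': 14, 'b': 42}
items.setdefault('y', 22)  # 22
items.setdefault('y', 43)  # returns 22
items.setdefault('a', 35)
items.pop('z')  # 14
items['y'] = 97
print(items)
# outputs {'b': 42, 'y': 97, 'a': 35}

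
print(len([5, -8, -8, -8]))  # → 4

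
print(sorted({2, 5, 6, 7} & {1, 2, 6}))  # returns [2, 6]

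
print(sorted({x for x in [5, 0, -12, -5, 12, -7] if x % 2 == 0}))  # [-12, 0, 12]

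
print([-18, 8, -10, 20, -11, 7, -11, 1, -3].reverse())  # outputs None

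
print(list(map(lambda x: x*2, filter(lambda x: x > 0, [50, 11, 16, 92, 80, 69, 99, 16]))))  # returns [100, 22, 32, 184, 160, 138, 198, 32]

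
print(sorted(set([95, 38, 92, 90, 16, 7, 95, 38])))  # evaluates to [7, 16, 38, 90, 92, 95]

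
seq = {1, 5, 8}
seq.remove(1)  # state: {5, 8}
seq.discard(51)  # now {5, 8}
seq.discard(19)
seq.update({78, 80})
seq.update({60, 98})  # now {5, 8, 60, 78, 80, 98}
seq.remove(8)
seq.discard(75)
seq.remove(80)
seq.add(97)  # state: {5, 60, 78, 97, 98}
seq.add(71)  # {5, 60, 71, 78, 97, 98}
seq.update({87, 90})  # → {5, 60, 71, 78, 87, 90, 97, 98}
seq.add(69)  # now {5, 60, 69, 71, 78, 87, 90, 97, 98}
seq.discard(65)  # {5, 60, 69, 71, 78, 87, 90, 97, 98}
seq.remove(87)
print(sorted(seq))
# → [5, 60, 69, 71, 78, 90, 97, 98]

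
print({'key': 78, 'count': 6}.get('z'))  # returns None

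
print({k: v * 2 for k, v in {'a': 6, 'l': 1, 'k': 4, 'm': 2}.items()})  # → {'a': 12, 'l': 2, 'k': 8, 'm': 4}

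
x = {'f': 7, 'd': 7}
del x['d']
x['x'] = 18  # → {'f': 7, 'x': 18}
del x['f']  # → {'x': 18}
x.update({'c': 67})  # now {'x': 18, 'c': 67}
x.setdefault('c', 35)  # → 67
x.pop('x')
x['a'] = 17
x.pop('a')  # 17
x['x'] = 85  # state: {'c': 67, 'x': 85}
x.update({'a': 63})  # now {'c': 67, 'x': 85, 'a': 63}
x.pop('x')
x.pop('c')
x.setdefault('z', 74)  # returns 74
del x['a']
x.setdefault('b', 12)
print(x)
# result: {'z': 74, 'b': 12}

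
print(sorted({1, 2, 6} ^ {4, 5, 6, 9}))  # [1, 2, 4, 5, 9]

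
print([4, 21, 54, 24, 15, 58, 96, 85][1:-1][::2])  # [21, 24, 58]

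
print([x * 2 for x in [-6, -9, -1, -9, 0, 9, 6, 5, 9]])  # [-12, -18, -2, -18, 0, 18, 12, 10, 18]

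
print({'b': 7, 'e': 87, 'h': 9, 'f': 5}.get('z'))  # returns None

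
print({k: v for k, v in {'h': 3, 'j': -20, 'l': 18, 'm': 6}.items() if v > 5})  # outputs {'l': 18, 'm': 6}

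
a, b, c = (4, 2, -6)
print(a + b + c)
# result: 0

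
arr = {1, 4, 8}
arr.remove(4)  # {1, 8}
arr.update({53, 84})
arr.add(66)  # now {1, 8, 53, 66, 84}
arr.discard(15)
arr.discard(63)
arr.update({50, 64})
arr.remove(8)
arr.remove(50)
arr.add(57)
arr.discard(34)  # {1, 53, 57, 64, 66, 84}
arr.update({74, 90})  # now {1, 53, 57, 64, 66, 74, 84, 90}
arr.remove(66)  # {1, 53, 57, 64, 74, 84, 90}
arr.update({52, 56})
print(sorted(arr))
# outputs [1, 52, 53, 56, 57, 64, 74, 84, 90]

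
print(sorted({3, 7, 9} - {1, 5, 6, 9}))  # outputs [3, 7]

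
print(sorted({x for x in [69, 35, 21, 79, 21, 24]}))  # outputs [21, 24, 35, 69, 79]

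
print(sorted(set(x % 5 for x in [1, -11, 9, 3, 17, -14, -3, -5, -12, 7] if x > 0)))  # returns [1, 2, 3, 4]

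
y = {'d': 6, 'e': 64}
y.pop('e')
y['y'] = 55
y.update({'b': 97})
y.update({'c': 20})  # {'d': 6, 'y': 55, 'b': 97, 'c': 20}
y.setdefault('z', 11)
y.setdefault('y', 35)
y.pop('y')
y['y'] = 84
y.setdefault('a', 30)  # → 30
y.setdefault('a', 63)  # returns 30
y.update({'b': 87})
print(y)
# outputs {'d': 6, 'b': 87, 'c': 20, 'z': 11, 'y': 84, 'a': 30}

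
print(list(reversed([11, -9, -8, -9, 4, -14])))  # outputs [-14, 4, -9, -8, -9, 11]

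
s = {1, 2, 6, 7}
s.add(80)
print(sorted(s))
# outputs [1, 2, 6, 7, 80]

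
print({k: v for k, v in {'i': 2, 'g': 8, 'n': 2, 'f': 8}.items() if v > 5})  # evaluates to {'g': 8, 'f': 8}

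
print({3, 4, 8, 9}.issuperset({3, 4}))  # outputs True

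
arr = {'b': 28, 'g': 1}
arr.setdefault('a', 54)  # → 54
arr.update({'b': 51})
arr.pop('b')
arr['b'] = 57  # {'g': 1, 'a': 54, 'b': 57}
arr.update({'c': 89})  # {'g': 1, 'a': 54, 'b': 57, 'c': 89}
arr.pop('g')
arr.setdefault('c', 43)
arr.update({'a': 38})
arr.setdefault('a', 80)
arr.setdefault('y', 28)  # 28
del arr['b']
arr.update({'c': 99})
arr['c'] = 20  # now {'a': 38, 'c': 20, 'y': 28}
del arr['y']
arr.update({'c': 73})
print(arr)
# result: {'a': 38, 'c': 73}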